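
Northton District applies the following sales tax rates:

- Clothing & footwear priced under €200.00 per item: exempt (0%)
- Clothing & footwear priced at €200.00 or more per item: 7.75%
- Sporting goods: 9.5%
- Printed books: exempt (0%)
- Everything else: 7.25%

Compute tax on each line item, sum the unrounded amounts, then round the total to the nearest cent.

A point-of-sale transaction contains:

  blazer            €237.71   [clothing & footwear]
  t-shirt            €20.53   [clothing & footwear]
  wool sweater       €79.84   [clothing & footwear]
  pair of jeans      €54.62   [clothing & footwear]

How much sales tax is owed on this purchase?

€18.42

Blazer €237.71: clothing & footwear, €200.00 or more → 7.75% → €18.422525
T-shirt €20.53: clothing & footwear, under €200.00 → 0% → €0.00
Wool sweater €79.84: clothing & footwear, under €200.00 → 0% → €0.00
Pair of jeans €54.62: clothing & footwear, under €200.00 → 0% → €0.00
Unrounded tax sum = €18.422525 → €18.42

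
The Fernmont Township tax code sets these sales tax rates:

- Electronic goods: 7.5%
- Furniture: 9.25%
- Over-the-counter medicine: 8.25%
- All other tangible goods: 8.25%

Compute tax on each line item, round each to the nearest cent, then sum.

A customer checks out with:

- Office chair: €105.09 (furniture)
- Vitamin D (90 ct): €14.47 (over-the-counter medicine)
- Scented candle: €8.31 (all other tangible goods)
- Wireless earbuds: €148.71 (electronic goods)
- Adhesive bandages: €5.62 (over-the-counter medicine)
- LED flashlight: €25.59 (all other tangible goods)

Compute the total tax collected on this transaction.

€25.32

Office chair €105.09: furniture → 9.25% → €9.72
Vitamin D (90 ct) €14.47: over-the-counter medicine → 8.25% → €1.19
Scented candle €8.31: all other tangible goods → 8.25% → €0.69
Wireless earbuds €148.71: electronic goods → 7.5% → €11.15
Adhesive bandages €5.62: over-the-counter medicine → 8.25% → €0.46
LED flashlight €25.59: all other tangible goods → 8.25% → €2.11
Total tax = €9.72 + €1.19 + €0.69 + €11.15 + €0.46 + €2.11 = €25.32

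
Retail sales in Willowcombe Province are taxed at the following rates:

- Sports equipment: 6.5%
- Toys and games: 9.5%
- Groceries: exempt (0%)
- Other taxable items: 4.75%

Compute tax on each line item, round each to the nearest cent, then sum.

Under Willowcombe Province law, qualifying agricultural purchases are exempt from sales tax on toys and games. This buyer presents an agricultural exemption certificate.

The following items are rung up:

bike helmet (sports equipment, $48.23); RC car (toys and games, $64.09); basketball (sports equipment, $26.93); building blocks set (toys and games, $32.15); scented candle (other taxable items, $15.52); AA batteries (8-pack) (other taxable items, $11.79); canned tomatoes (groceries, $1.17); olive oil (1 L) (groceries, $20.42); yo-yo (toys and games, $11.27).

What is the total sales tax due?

Bike helmet $48.23: sports equipment → 6.5% → $3.13
RC car $64.09: toys and games, buyer-exempt → 0% → $0.00
Basketball $26.93: sports equipment → 6.5% → $1.75
Building blocks set $32.15: toys and games, buyer-exempt → 0% → $0.00
Scented candle $15.52: other taxable items → 4.75% → $0.74
AA batteries (8-pack) $11.79: other taxable items → 4.75% → $0.56
Canned tomatoes $1.17: groceries → 0% → $0.00
Olive oil (1 L) $20.42: groceries → 0% → $0.00
Yo-yo $11.27: toys and games, buyer-exempt → 0% → $0.00
Total tax = $3.13 + $1.75 + $0.74 + $0.56 = $6.18

$6.18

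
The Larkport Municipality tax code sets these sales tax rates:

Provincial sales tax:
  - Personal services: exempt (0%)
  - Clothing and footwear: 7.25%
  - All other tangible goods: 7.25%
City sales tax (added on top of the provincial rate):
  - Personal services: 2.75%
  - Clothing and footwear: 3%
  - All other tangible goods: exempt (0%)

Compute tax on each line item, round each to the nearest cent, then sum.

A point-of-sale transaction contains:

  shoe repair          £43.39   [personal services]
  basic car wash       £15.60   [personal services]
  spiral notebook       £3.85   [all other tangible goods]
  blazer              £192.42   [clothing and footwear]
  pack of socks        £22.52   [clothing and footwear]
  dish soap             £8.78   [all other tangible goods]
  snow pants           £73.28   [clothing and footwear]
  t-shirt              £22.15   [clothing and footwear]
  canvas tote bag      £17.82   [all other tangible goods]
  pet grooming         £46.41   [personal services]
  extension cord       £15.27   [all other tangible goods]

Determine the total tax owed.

£38.03

Shoe repair £43.39: personal services → 0% + 2.75% city = 2.75% → £1.19
Basic car wash £15.60: personal services → 0% + 2.75% city = 2.75% → £0.43
Spiral notebook £3.85: all other tangible goods → 7.25% + 0% city = 7.25% → £0.28
Blazer £192.42: clothing and footwear → 7.25% + 3% city = 10.25% → £19.72
Pack of socks £22.52: clothing and footwear → 7.25% + 3% city = 10.25% → £2.31
Dish soap £8.78: all other tangible goods → 7.25% + 0% city = 7.25% → £0.64
Snow pants £73.28: clothing and footwear → 7.25% + 3% city = 10.25% → £7.51
T-shirt £22.15: clothing and footwear → 7.25% + 3% city = 10.25% → £2.27
Canvas tote bag £17.82: all other tangible goods → 7.25% + 0% city = 7.25% → £1.29
Pet grooming £46.41: personal services → 0% + 2.75% city = 2.75% → £1.28
Extension cord £15.27: all other tangible goods → 7.25% + 0% city = 7.25% → £1.11
Total tax = £1.19 + £0.43 + £0.28 + £19.72 + £2.31 + £0.64 + £7.51 + £2.27 + £1.29 + £1.28 + £1.11 = £38.03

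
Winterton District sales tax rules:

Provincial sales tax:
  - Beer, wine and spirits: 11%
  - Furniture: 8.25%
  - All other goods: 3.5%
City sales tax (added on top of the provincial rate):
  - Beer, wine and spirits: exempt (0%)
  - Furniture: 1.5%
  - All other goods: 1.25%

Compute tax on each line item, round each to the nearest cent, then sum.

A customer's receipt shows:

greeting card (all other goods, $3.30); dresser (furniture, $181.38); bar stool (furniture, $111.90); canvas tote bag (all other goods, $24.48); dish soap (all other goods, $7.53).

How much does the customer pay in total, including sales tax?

Greeting card $3.30: all other goods → 3.5% + 1.25% city = 4.75% → $0.16
Dresser $181.38: furniture → 8.25% + 1.5% city = 9.75% → $17.68
Bar stool $111.90: furniture → 8.25% + 1.5% city = 9.75% → $10.91
Canvas tote bag $24.48: all other goods → 3.5% + 1.25% city = 4.75% → $1.16
Dish soap $7.53: all other goods → 3.5% + 1.25% city = 4.75% → $0.36
Subtotal = $328.59; tax = $30.27; total due = $358.86

$358.86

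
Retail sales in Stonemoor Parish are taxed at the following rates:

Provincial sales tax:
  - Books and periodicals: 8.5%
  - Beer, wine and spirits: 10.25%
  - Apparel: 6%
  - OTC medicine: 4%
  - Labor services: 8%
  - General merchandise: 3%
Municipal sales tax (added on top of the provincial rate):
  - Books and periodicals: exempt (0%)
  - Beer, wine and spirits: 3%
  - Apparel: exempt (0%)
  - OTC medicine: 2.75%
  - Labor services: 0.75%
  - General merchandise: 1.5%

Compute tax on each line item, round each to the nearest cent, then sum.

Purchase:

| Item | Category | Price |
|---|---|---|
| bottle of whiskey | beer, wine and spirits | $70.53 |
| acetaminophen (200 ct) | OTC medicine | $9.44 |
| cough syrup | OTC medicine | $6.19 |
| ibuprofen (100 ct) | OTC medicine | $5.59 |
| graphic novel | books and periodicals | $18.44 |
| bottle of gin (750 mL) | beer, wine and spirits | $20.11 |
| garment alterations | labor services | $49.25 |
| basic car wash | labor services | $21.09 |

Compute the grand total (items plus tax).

Bottle of whiskey $70.53: beer, wine and spirits → 10.25% + 3% municipal = 13.25% → $9.35
Acetaminophen (200 ct) $9.44: OTC medicine → 4% + 2.75% municipal = 6.75% → $0.64
Cough syrup $6.19: OTC medicine → 4% + 2.75% municipal = 6.75% → $0.42
Ibuprofen (100 ct) $5.59: OTC medicine → 4% + 2.75% municipal = 6.75% → $0.38
Graphic novel $18.44: books and periodicals → 8.5% + 0% municipal = 8.5% → $1.57
Bottle of gin (750 mL) $20.11: beer, wine and spirits → 10.25% + 3% municipal = 13.25% → $2.66
Garment alterations $49.25: labor services → 8% + 0.75% municipal = 8.75% → $4.31
Basic car wash $21.09: labor services → 8% + 0.75% municipal = 8.75% → $1.85
Subtotal = $200.64; tax = $21.18; total due = $221.82

$221.82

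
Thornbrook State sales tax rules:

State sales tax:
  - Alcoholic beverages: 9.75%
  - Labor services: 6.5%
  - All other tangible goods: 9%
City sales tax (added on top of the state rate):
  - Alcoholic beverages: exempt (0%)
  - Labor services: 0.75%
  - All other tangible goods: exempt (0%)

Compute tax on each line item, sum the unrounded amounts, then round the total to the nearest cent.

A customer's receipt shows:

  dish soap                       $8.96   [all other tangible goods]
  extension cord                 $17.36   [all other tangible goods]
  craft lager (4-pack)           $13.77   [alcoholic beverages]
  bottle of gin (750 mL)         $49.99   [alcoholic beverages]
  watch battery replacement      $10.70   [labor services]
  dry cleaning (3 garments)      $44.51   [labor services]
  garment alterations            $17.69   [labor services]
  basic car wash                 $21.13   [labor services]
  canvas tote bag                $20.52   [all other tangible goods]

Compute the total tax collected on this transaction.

$17.25

Dish soap $8.96: all other tangible goods → 9% + 0% city = 9% → $0.8064
Extension cord $17.36: all other tangible goods → 9% + 0% city = 9% → $1.5624
Craft lager (4-pack) $13.77: alcoholic beverages → 9.75% + 0% city = 9.75% → $1.342575
Bottle of gin (750 mL) $49.99: alcoholic beverages → 9.75% + 0% city = 9.75% → $4.874025
Watch battery replacement $10.70: labor services → 6.5% + 0.75% city = 7.25% → $0.77575
Dry cleaning (3 garments) $44.51: labor services → 6.5% + 0.75% city = 7.25% → $3.226975
Garment alterations $17.69: labor services → 6.5% + 0.75% city = 7.25% → $1.282525
Basic car wash $21.13: labor services → 6.5% + 0.75% city = 7.25% → $1.531925
Canvas tote bag $20.52: all other tangible goods → 9% + 0% city = 9% → $1.8468
Unrounded tax sum = $17.249375 → $17.25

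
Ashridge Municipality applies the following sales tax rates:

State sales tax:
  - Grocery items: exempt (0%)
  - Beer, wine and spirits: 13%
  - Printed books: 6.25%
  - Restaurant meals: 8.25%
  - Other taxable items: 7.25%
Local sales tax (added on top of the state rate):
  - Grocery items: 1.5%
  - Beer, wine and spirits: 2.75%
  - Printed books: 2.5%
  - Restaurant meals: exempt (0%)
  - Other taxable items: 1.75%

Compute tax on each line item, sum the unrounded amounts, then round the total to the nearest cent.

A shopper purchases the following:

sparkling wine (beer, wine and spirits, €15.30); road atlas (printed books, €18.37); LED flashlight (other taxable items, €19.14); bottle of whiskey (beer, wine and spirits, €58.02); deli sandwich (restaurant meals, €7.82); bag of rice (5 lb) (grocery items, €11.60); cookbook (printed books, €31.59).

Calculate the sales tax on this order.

€18.46

Sparkling wine €15.30: beer, wine and spirits → 13% + 2.75% local = 15.75% → €2.40975
Road atlas €18.37: printed books → 6.25% + 2.5% local = 8.75% → €1.607375
LED flashlight €19.14: other taxable items → 7.25% + 1.75% local = 9% → €1.7226
Bottle of whiskey €58.02: beer, wine and spirits → 13% + 2.75% local = 15.75% → €9.13815
Deli sandwich €7.82: restaurant meals → 8.25% + 0% local = 8.25% → €0.64515
Bag of rice (5 lb) €11.60: grocery items → 0% + 1.5% local = 1.5% → €0.174
Cookbook €31.59: printed books → 6.25% + 2.5% local = 8.75% → €2.764125
Unrounded tax sum = €18.46115 → €18.46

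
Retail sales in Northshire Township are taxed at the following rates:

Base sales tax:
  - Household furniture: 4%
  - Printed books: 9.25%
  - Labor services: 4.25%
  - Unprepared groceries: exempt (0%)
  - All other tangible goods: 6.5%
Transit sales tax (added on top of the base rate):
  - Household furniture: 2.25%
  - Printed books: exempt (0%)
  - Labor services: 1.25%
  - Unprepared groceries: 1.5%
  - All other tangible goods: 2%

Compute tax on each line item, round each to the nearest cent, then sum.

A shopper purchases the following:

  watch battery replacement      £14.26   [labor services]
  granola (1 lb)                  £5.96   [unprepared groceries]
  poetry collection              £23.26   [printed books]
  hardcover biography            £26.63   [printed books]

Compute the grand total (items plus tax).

Watch battery replacement £14.26: labor services → 4.25% + 1.25% transit = 5.5% → £0.78
Granola (1 lb) £5.96: unprepared groceries → 0% + 1.5% transit = 1.5% → £0.09
Poetry collection £23.26: printed books → 9.25% + 0% transit = 9.25% → £2.15
Hardcover biography £26.63: printed books → 9.25% + 0% transit = 9.25% → £2.46
Subtotal = £70.11; tax = £5.48; total due = £75.59

£75.59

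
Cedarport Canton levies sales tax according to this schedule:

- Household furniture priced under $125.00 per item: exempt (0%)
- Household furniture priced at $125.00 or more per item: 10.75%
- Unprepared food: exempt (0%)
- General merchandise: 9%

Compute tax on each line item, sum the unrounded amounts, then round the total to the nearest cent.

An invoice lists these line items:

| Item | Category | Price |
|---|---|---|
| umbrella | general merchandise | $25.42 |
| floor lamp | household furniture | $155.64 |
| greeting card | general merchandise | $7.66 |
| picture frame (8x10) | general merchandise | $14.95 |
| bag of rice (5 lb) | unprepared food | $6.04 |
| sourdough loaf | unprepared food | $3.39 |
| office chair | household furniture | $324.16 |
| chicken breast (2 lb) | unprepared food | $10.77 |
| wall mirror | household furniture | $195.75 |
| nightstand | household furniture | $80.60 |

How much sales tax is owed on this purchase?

Umbrella $25.42: general merchandise → 9% → $2.2878
Floor lamp $155.64: household furniture, $125.00 or more → 10.75% → $16.7313
Greeting card $7.66: general merchandise → 9% → $0.6894
Picture frame (8x10) $14.95: general merchandise → 9% → $1.3455
Bag of rice (5 lb) $6.04: unprepared food → 0% → $0.00
Sourdough loaf $3.39: unprepared food → 0% → $0.00
Office chair $324.16: household furniture, $125.00 or more → 10.75% → $34.8472
Chicken breast (2 lb) $10.77: unprepared food → 0% → $0.00
Wall mirror $195.75: household furniture, $125.00 or more → 10.75% → $21.043125
Nightstand $80.60: household furniture, under $125.00 → 0% → $0.00
Unrounded tax sum = $76.944325 → $76.94

$76.94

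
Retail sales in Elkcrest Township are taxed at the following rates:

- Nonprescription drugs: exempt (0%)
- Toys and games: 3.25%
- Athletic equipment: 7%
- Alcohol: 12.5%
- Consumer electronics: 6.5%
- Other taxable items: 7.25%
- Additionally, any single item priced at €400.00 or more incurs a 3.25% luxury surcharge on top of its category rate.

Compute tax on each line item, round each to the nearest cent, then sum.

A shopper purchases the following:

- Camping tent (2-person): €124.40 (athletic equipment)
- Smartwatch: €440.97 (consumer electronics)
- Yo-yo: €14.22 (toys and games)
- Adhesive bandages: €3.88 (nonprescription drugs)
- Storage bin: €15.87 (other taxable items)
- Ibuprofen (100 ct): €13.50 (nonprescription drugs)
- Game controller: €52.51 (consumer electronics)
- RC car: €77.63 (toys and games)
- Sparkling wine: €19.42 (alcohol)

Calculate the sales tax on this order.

€61.67

Camping tent (2-person) €124.40: athletic equipment → 7% → €8.71
Smartwatch €440.97: consumer electronics → 6.5% + 3.25% surcharge = 9.75% → €42.99
Yo-yo €14.22: toys and games → 3.25% → €0.46
Adhesive bandages €3.88: nonprescription drugs → 0% → €0.00
Storage bin €15.87: other taxable items → 7.25% → €1.15
Ibuprofen (100 ct) €13.50: nonprescription drugs → 0% → €0.00
Game controller €52.51: consumer electronics → 6.5% → €3.41
RC car €77.63: toys and games → 3.25% → €2.52
Sparkling wine €19.42: alcohol → 12.5% → €2.43
Total tax = €8.71 + €42.99 + €0.46 + €1.15 + €3.41 + €2.52 + €2.43 = €61.67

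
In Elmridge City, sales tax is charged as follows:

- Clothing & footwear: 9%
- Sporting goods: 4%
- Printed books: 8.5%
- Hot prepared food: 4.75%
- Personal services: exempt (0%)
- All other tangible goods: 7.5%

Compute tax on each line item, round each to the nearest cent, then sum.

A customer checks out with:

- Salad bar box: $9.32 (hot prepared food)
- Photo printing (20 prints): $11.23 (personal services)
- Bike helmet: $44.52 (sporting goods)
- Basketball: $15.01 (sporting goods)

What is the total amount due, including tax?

$82.90

Salad bar box $9.32: hot prepared food → 4.75% → $0.44
Photo printing (20 prints) $11.23: personal services → 0% → $0.00
Bike helmet $44.52: sporting goods → 4% → $1.78
Basketball $15.01: sporting goods → 4% → $0.60
Subtotal = $80.08; tax = $2.82; total due = $82.90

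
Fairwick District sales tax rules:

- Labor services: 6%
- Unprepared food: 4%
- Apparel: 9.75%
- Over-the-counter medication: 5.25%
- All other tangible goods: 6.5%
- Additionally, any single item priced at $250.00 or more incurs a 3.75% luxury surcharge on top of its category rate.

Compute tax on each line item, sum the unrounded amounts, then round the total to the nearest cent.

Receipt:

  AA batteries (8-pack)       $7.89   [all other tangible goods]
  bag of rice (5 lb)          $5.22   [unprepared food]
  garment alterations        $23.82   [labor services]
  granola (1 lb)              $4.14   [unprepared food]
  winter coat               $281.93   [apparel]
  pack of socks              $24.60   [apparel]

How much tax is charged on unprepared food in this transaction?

$0.37

Bag of rice (5 lb) $5.22: unprepared food → 4% → $0.2088
Granola (1 lb) $4.14: unprepared food → 4% → $0.1656
Tax on unprepared food: unrounded sum = $0.3744 → $0.37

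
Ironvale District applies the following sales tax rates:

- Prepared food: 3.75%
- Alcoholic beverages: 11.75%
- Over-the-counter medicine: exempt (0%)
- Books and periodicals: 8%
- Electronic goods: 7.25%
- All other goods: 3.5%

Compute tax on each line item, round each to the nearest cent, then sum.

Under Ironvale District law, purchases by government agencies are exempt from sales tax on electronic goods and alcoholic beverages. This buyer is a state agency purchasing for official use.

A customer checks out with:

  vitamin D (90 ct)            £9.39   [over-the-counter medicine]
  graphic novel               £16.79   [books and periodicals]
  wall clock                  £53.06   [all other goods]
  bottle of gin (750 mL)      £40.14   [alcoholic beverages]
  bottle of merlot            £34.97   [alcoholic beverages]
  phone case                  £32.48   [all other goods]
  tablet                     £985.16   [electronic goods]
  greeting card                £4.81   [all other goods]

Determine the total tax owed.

Vitamin D (90 ct) £9.39: over-the-counter medicine → 0% → £0.00
Graphic novel £16.79: books and periodicals → 8% → £1.34
Wall clock £53.06: all other goods → 3.5% → £1.86
Bottle of gin (750 mL) £40.14: alcoholic beverages, buyer-exempt → 0% → £0.00
Bottle of merlot £34.97: alcoholic beverages, buyer-exempt → 0% → £0.00
Phone case £32.48: all other goods → 3.5% → £1.14
Tablet £985.16: electronic goods, buyer-exempt → 0% → £0.00
Greeting card £4.81: all other goods → 3.5% → £0.17
Total tax = £1.34 + £1.86 + £1.14 + £0.17 = £4.51

£4.51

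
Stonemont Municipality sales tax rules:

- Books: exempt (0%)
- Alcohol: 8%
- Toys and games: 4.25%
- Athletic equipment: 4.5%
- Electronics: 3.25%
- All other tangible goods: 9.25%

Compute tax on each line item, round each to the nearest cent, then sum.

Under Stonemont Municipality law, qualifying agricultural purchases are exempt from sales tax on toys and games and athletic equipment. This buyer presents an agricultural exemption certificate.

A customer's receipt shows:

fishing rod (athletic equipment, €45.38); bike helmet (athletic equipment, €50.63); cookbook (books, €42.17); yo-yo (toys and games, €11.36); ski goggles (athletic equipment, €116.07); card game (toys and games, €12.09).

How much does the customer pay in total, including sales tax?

€277.70

Fishing rod €45.38: athletic equipment, buyer-exempt → 0% → €0.00
Bike helmet €50.63: athletic equipment, buyer-exempt → 0% → €0.00
Cookbook €42.17: books → 0% → €0.00
Yo-yo €11.36: toys and games, buyer-exempt → 0% → €0.00
Ski goggles €116.07: athletic equipment, buyer-exempt → 0% → €0.00
Card game €12.09: toys and games, buyer-exempt → 0% → €0.00
Subtotal = €277.70; tax = €0.00; total due = €277.70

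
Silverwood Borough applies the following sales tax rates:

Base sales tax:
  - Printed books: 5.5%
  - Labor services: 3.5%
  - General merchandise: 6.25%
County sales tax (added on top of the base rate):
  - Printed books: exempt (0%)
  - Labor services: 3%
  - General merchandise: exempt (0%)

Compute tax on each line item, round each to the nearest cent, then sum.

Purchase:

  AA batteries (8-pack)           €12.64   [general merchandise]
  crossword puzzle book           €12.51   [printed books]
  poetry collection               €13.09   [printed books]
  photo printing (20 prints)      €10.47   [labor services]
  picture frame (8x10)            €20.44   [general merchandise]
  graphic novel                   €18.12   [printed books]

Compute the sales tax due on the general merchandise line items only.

AA batteries (8-pack) €12.64: general merchandise → 6.25% + 0% county = 6.25% → €0.79
Picture frame (8x10) €20.44: general merchandise → 6.25% + 0% county = 6.25% → €1.28
Tax on general merchandise = €0.79 + €1.28 = €2.07

€2.07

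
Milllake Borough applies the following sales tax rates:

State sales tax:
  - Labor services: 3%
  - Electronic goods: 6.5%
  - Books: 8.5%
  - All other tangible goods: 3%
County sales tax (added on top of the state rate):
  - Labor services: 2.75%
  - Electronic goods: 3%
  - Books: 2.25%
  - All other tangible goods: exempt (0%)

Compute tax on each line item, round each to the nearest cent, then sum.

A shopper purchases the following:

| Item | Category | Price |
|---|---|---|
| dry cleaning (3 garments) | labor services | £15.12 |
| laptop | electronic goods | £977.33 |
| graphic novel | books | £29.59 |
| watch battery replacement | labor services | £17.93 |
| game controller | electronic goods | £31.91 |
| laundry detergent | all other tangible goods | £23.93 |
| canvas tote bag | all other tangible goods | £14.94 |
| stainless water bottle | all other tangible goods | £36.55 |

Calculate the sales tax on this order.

Dry cleaning (3 garments) £15.12: labor services → 3% + 2.75% county = 5.75% → £0.87
Laptop £977.33: electronic goods → 6.5% + 3% county = 9.5% → £92.85
Graphic novel £29.59: books → 8.5% + 2.25% county = 10.75% → £3.18
Watch battery replacement £17.93: labor services → 3% + 2.75% county = 5.75% → £1.03
Game controller £31.91: electronic goods → 6.5% + 3% county = 9.5% → £3.03
Laundry detergent £23.93: all other tangible goods → 3% + 0% county = 3% → £0.72
Canvas tote bag £14.94: all other tangible goods → 3% + 0% county = 3% → £0.45
Stainless water bottle £36.55: all other tangible goods → 3% + 0% county = 3% → £1.10
Total tax = £0.87 + £92.85 + £3.18 + £1.03 + £3.03 + £0.72 + £0.45 + £1.10 = £103.23

£103.23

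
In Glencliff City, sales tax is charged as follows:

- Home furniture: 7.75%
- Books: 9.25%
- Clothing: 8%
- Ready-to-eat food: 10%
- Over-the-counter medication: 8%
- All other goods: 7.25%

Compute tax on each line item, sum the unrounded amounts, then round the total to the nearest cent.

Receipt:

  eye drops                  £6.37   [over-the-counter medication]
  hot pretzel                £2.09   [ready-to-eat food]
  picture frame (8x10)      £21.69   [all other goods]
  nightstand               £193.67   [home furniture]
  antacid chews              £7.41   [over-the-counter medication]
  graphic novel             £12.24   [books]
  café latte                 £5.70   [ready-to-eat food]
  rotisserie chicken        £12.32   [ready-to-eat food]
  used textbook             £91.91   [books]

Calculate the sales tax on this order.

Eye drops £6.37: over-the-counter medication → 8% → £0.5096
Hot pretzel £2.09: ready-to-eat food → 10% → £0.209
Picture frame (8x10) £21.69: all other goods → 7.25% → £1.572525
Nightstand £193.67: home furniture → 7.75% → £15.009425
Antacid chews £7.41: over-the-counter medication → 8% → £0.5928
Graphic novel £12.24: books → 9.25% → £1.1322
Café latte £5.70: ready-to-eat food → 10% → £0.57
Rotisserie chicken £12.32: ready-to-eat food → 10% → £1.232
Used textbook £91.91: books → 9.25% → £8.501675
Unrounded tax sum = £29.329225 → £29.33

£29.33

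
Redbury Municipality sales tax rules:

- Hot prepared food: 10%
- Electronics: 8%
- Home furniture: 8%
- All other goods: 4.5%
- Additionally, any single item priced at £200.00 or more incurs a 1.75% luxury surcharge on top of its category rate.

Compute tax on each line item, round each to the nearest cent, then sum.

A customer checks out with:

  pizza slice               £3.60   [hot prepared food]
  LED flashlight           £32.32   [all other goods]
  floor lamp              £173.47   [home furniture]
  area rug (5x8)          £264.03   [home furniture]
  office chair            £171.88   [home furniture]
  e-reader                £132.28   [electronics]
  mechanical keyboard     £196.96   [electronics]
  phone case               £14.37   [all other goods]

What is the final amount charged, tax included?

Pizza slice £3.60: hot prepared food → 10% → £0.36
LED flashlight £32.32: all other goods → 4.5% → £1.45
Floor lamp £173.47: home furniture → 8% → £13.88
Area rug (5x8) £264.03: home furniture → 8% + 1.75% surcharge = 9.75% → £25.74
Office chair £171.88: home furniture → 8% → £13.75
E-reader £132.28: electronics → 8% → £10.58
Mechanical keyboard £196.96: electronics → 8% → £15.76
Phone case £14.37: all other goods → 4.5% → £0.65
Subtotal = £988.91; tax = £82.17; total due = £1071.08

£1071.08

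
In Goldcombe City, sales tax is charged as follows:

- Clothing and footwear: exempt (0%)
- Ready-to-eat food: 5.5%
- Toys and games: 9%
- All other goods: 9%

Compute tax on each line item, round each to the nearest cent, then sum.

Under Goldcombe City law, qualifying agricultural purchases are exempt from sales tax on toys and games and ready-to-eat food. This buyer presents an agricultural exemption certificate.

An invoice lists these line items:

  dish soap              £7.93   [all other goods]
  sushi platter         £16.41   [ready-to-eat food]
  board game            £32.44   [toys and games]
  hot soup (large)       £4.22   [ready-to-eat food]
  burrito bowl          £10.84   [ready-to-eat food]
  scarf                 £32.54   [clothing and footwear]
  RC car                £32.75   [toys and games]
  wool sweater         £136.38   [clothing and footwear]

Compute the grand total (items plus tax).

£274.22

Dish soap £7.93: all other goods → 9% → £0.71
Sushi platter £16.41: ready-to-eat food, buyer-exempt → 0% → £0.00
Board game £32.44: toys and games, buyer-exempt → 0% → £0.00
Hot soup (large) £4.22: ready-to-eat food, buyer-exempt → 0% → £0.00
Burrito bowl £10.84: ready-to-eat food, buyer-exempt → 0% → £0.00
Scarf £32.54: clothing and footwear → 0% → £0.00
RC car £32.75: toys and games, buyer-exempt → 0% → £0.00
Wool sweater £136.38: clothing and footwear → 0% → £0.00
Subtotal = £273.51; tax = £0.71; total due = £274.22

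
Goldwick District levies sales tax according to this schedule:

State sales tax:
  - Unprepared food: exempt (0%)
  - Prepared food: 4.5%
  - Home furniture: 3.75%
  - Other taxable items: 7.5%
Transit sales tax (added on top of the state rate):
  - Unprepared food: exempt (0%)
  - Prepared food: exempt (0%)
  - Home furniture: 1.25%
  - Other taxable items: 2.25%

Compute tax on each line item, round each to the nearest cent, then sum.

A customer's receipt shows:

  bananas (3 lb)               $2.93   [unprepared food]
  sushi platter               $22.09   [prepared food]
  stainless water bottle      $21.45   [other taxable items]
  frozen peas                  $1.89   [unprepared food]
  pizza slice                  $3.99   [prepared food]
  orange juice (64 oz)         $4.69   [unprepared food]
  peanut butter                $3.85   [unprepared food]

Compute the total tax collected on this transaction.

Bananas (3 lb) $2.93: unprepared food → 0% + 0% transit = 0% → $0.00
Sushi platter $22.09: prepared food → 4.5% + 0% transit = 4.5% → $0.99
Stainless water bottle $21.45: other taxable items → 7.5% + 2.25% transit = 9.75% → $2.09
Frozen peas $1.89: unprepared food → 0% + 0% transit = 0% → $0.00
Pizza slice $3.99: prepared food → 4.5% + 0% transit = 4.5% → $0.18
Orange juice (64 oz) $4.69: unprepared food → 0% + 0% transit = 0% → $0.00
Peanut butter $3.85: unprepared food → 0% + 0% transit = 0% → $0.00
Total tax = $0.99 + $2.09 + $0.18 = $3.26

$3.26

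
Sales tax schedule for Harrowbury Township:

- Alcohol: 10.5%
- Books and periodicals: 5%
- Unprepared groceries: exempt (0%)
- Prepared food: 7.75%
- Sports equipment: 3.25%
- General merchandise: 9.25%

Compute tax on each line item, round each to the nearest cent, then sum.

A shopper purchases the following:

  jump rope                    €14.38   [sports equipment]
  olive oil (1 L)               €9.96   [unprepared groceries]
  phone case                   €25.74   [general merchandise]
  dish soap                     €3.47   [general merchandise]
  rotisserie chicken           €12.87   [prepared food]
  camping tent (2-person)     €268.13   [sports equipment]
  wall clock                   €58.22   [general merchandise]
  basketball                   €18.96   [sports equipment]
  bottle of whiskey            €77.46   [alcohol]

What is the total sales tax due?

Jump rope €14.38: sports equipment → 3.25% → €0.47
Olive oil (1 L) €9.96: unprepared groceries → 0% → €0.00
Phone case €25.74: general merchandise → 9.25% → €2.38
Dish soap €3.47: general merchandise → 9.25% → €0.32
Rotisserie chicken €12.87: prepared food → 7.75% → €1.00
Camping tent (2-person) €268.13: sports equipment → 3.25% → €8.71
Wall clock €58.22: general merchandise → 9.25% → €5.39
Basketball €18.96: sports equipment → 3.25% → €0.62
Bottle of whiskey €77.46: alcohol → 10.5% → €8.13
Total tax = €0.47 + €2.38 + €0.32 + €1.00 + €8.71 + €5.39 + €0.62 + €8.13 = €27.02

€27.02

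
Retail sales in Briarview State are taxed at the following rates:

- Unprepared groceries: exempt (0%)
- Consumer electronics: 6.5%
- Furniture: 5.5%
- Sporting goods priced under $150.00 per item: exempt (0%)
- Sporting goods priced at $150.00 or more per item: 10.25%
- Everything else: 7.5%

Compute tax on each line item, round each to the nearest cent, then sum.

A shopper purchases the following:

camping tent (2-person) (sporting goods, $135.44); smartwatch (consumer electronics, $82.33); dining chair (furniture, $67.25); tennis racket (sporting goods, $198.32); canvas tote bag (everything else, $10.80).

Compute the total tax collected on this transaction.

$30.19

Camping tent (2-person) $135.44: sporting goods, under $150.00 → 0% → $0.00
Smartwatch $82.33: consumer electronics → 6.5% → $5.35
Dining chair $67.25: furniture → 5.5% → $3.70
Tennis racket $198.32: sporting goods, $150.00 or more → 10.25% → $20.33
Canvas tote bag $10.80: everything else → 7.5% → $0.81
Total tax = $5.35 + $3.70 + $20.33 + $0.81 = $30.19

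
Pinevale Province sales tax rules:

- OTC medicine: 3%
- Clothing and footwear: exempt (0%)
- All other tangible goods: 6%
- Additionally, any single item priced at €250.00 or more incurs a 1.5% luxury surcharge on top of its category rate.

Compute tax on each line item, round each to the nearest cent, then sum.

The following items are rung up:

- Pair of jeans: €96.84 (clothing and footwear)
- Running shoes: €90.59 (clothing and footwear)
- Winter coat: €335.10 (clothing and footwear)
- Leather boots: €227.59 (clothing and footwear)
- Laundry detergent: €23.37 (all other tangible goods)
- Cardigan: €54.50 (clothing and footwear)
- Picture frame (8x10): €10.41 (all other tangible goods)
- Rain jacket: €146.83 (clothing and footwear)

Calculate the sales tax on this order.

Pair of jeans €96.84: clothing and footwear → 0% → €0.00
Running shoes €90.59: clothing and footwear → 0% → €0.00
Winter coat €335.10: clothing and footwear → 0% + 1.5% surcharge = 1.5% → €5.03
Leather boots €227.59: clothing and footwear → 0% → €0.00
Laundry detergent €23.37: all other tangible goods → 6% → €1.40
Cardigan €54.50: clothing and footwear → 0% → €0.00
Picture frame (8x10) €10.41: all other tangible goods → 6% → €0.62
Rain jacket €146.83: clothing and footwear → 0% → €0.00
Total tax = €5.03 + €1.40 + €0.62 = €7.05

€7.05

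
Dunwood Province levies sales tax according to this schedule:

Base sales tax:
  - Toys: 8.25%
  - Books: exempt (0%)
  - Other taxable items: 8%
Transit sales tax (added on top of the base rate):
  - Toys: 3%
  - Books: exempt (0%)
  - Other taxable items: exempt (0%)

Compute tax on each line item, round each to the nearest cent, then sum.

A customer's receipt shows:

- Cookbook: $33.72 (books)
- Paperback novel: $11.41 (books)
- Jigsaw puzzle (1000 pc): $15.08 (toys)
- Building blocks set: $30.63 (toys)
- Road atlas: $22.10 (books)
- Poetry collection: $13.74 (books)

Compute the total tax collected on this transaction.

Cookbook $33.72: books → 0% + 0% transit = 0% → $0.00
Paperback novel $11.41: books → 0% + 0% transit = 0% → $0.00
Jigsaw puzzle (1000 pc) $15.08: toys → 8.25% + 3% transit = 11.25% → $1.70
Building blocks set $30.63: toys → 8.25% + 3% transit = 11.25% → $3.45
Road atlas $22.10: books → 0% + 0% transit = 0% → $0.00
Poetry collection $13.74: books → 0% + 0% transit = 0% → $0.00
Total tax = $1.70 + $3.45 = $5.15

$5.15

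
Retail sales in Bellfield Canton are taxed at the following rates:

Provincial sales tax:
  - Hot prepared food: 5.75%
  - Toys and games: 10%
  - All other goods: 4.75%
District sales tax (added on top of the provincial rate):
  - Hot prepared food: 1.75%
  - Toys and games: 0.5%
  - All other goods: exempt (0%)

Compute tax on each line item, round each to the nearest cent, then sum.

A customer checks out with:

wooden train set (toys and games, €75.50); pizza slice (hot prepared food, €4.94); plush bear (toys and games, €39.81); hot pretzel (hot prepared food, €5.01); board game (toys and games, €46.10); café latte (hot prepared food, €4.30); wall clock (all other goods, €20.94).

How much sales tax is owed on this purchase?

Wooden train set €75.50: toys and games → 10% + 0.5% district = 10.5% → €7.93
Pizza slice €4.94: hot prepared food → 5.75% + 1.75% district = 7.5% → €0.37
Plush bear €39.81: toys and games → 10% + 0.5% district = 10.5% → €4.18
Hot pretzel €5.01: hot prepared food → 5.75% + 1.75% district = 7.5% → €0.38
Board game €46.10: toys and games → 10% + 0.5% district = 10.5% → €4.84
Café latte €4.30: hot prepared food → 5.75% + 1.75% district = 7.5% → €0.32
Wall clock €20.94: all other goods → 4.75% + 0% district = 4.75% → €0.99
Total tax = €7.93 + €0.37 + €4.18 + €0.38 + €4.84 + €0.32 + €0.99 = €19.01

€19.01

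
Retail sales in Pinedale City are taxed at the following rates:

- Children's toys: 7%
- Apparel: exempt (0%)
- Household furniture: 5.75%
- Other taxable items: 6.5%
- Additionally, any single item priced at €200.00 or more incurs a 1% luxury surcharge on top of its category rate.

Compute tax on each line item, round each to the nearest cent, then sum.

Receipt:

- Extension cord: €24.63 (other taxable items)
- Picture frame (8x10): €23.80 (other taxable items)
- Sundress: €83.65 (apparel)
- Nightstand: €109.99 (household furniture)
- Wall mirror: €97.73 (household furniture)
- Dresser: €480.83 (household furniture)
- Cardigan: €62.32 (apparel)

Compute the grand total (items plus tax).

€930.50

Extension cord €24.63: other taxable items → 6.5% → €1.60
Picture frame (8x10) €23.80: other taxable items → 6.5% → €1.55
Sundress €83.65: apparel → 0% → €0.00
Nightstand €109.99: household furniture → 5.75% → €6.32
Wall mirror €97.73: household furniture → 5.75% → €5.62
Dresser €480.83: household furniture → 5.75% + 1% surcharge = 6.75% → €32.46
Cardigan €62.32: apparel → 0% → €0.00
Subtotal = €882.95; tax = €47.55; total due = €930.50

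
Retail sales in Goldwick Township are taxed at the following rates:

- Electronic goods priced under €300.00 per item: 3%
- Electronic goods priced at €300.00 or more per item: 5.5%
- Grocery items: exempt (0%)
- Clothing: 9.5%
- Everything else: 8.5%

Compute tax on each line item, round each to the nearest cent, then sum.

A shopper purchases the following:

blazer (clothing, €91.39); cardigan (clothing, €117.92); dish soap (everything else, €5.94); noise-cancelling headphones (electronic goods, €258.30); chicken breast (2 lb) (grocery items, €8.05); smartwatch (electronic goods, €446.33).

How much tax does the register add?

Blazer €91.39: clothing → 9.5% → €8.68
Cardigan €117.92: clothing → 9.5% → €11.20
Dish soap €5.94: everything else → 8.5% → €0.50
Noise-cancelling headphones €258.30: electronic goods, under €300.00 → 3% → €7.75
Chicken breast (2 lb) €8.05: grocery items → 0% → €0.00
Smartwatch €446.33: electronic goods, €300.00 or more → 5.5% → €24.55
Total tax = €8.68 + €11.20 + €0.50 + €7.75 + €24.55 = €52.68

€52.68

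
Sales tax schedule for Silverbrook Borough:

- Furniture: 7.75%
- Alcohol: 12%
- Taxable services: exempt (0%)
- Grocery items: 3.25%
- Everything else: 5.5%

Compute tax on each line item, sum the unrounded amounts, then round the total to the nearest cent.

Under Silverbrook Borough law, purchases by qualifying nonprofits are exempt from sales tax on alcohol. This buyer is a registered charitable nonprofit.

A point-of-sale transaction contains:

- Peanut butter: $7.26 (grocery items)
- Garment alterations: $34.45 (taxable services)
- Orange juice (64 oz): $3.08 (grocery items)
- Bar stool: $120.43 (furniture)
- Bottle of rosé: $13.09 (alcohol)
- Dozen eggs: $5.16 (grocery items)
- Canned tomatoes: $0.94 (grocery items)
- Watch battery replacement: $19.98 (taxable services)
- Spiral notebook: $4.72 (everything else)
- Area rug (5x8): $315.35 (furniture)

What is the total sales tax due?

Peanut butter $7.26: grocery items → 3.25% → $0.23595
Garment alterations $34.45: taxable services → 0% → $0.00
Orange juice (64 oz) $3.08: grocery items → 3.25% → $0.1001
Bar stool $120.43: furniture → 7.75% → $9.333325
Bottle of rosé $13.09: alcohol, buyer-exempt → 0% → $0.00
Dozen eggs $5.16: grocery items → 3.25% → $0.1677
Canned tomatoes $0.94: grocery items → 3.25% → $0.03055
Watch battery replacement $19.98: taxable services → 0% → $0.00
Spiral notebook $4.72: everything else → 5.5% → $0.2596
Area rug (5x8) $315.35: furniture → 7.75% → $24.439625
Unrounded tax sum = $34.56685 → $34.57

$34.57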